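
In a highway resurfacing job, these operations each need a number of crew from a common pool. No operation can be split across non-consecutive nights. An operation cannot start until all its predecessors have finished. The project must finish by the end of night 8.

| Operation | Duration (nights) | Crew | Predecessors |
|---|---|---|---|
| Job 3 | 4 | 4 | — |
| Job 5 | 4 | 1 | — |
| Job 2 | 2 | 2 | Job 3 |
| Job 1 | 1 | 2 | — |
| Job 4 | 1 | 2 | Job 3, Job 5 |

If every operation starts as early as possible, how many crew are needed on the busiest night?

Early-start schedule: Job 3@1, Job 5@1, Job 2@5, Job 1@1, Job 4@5.
Load per night: night 1: 7, night 2: 5, night 3: 5, night 4: 5, night 5: 4, night 6: 2, night 7: 0, night 8: 0.
Peak is 7.

7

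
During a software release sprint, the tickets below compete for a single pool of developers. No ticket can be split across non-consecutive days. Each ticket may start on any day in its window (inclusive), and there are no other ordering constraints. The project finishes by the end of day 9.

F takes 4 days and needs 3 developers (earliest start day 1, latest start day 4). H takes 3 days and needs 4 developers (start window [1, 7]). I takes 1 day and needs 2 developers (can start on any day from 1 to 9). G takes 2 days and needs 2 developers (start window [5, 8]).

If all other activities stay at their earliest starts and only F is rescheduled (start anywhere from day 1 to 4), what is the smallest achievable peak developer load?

6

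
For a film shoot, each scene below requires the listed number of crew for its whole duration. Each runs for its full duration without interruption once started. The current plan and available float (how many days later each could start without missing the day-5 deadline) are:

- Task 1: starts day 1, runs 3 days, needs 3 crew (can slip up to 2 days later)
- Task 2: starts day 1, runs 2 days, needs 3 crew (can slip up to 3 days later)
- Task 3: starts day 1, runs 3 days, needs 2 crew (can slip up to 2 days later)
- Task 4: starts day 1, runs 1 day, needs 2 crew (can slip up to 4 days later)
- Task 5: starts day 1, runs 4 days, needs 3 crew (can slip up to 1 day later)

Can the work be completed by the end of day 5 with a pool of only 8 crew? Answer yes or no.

Schedule Task 1@1, Task 2@4, Task 3@1, Task 4@1, Task 5@2: d1:7  d2:8  d3:8  d4:6  d5:6 — peak 8 ≤ 8.

yes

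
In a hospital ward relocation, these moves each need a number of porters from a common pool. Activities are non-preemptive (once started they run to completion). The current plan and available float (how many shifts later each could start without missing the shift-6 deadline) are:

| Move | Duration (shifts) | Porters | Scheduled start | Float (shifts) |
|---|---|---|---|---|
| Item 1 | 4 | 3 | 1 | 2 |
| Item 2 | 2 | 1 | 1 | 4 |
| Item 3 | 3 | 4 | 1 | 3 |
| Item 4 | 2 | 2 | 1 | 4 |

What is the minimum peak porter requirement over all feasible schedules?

7

Early-start (Item 1@1, Item 2@1, Item 3@1, Item 4@1) gives peak 10: s1:10  s2:10  s3:7  s4:3  s5:0  s6:0.
Shift Item 3→3.
Schedule Item 1@1, Item 2@1, Item 3@3, Item 4@1: s1:6  s2:6  s3:7  s4:7  s5:4  s6:0 — peak 7.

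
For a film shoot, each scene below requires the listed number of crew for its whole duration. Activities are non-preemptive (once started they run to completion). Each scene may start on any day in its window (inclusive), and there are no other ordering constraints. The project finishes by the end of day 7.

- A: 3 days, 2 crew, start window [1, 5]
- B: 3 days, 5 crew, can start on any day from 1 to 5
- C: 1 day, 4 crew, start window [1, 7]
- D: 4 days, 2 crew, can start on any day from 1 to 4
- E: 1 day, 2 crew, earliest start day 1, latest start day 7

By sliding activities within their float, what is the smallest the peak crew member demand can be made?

Early-start (A@1, B@1, C@1, D@1, E@1) gives peak 15: d1:15  d2:9  d3:9  d4:2  d5:0  d6:0  d7:0.
Shift B→5, C→4.
Schedule A@1, B@5, C@4, D@1, E@1: d1:6  d2:4  d3:4  d4:6  d5:5  d6:5  d7:5 — peak 6.

6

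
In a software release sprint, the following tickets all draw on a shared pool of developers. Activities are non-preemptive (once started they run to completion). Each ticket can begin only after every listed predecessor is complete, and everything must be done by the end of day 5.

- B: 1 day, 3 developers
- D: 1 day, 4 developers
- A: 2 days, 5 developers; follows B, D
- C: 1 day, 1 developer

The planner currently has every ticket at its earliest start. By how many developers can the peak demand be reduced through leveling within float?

Early-start peak: d1:8  d2:5  d3:5  d4:0  d5:0 ⇒ 8.
Leveled (B@1, D@2, A@3, C@1): d1:4  d2:4  d3:5  d4:5  d5:0 ⇒ 5.
Reduction 8 − 5 = 3.

3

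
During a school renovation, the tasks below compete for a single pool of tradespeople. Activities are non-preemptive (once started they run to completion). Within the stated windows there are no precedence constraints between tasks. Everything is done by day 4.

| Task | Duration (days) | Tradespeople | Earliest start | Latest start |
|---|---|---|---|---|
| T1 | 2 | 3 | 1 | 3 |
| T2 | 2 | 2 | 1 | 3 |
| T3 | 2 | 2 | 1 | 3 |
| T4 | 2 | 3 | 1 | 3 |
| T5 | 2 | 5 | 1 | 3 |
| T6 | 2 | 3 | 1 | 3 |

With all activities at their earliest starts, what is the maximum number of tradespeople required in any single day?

Early-start schedule: T1@1, T2@1, T3@1, T4@1, T5@1, T6@1.
Load per day: day 1: 18, day 2: 18, day 3: 0, day 4: 0.
Peak is 18.

18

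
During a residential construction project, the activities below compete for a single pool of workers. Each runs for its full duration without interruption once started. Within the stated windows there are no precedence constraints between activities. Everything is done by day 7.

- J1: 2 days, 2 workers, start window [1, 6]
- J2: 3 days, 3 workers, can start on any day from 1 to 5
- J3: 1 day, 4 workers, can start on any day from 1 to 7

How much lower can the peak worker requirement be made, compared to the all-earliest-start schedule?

5

Early-start peak: d1:9  d2:5  d3:3  d4:0  d5:0  d6:0  d7:0 ⇒ 9.
Leveled (J1@1, J2@3, J3@6): d1:2  d2:2  d3:3  d4:3  d5:3  d6:4  d7:0 ⇒ 4.
Reduction 9 − 4 = 5.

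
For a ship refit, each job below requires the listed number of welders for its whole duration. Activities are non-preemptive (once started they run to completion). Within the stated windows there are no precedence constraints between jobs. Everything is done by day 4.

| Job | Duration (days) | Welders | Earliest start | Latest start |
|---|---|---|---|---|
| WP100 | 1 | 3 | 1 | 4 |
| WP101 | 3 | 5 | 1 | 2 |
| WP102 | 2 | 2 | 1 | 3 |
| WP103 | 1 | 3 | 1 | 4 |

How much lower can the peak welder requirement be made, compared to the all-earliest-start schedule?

Early-start peak: d1:13  d2:7  d3:5  d4:0 ⇒ 13.
Leveled (WP100@1, WP101@2, WP102@2, WP103@1): d1:6  d2:7  d3:7  d4:5 ⇒ 7.
Reduction 13 − 7 = 6.

6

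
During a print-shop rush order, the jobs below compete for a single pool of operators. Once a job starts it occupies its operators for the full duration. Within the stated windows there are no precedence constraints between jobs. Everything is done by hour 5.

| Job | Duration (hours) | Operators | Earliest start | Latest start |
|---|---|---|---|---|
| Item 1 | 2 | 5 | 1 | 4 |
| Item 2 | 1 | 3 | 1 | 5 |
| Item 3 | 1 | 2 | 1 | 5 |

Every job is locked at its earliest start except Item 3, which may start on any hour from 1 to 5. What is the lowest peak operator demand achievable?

Item 3@1: h1:10  h2:5  h3:0  h4:0  h5:0 → peak 10
Item 3@2: h1:8  h2:7  h3:0  h4:0  h5:0 → peak 8
Item 3@3: h1:8  h2:5  h3:2  h4:0  h5:0 → peak 8
Item 3@4: h1:8  h2:5  h3:0  h4:2  h5:0 → peak 8
Item 3@5: h1:8  h2:5  h3:0  h4:0  h5:2 → peak 8
Best is Item 3@2, peak 8.

8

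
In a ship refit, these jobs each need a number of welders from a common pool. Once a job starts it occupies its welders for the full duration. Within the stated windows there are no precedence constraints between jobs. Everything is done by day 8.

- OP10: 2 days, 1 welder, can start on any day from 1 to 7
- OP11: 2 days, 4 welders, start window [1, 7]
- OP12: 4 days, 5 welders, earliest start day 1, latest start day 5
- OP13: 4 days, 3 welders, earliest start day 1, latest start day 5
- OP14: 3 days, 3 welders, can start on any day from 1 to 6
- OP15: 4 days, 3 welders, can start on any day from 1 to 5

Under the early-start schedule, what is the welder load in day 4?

11

At early start, day 4 has: OP12, OP13, OP15.
Demand: 5 + 3 + 3 = 11.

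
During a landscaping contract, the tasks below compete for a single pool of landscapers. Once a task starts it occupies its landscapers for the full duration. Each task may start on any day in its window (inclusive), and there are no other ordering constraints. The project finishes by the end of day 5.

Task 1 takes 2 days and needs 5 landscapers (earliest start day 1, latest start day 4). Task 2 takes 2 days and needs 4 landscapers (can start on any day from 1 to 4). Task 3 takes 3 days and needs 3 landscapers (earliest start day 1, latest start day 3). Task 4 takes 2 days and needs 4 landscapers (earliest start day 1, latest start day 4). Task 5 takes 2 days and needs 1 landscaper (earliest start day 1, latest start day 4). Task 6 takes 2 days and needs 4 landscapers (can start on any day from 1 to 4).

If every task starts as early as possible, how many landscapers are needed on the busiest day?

21

Early-start schedule: Task 1@1, Task 2@1, Task 3@1, Task 4@1, Task 5@1, Task 6@1.
Load per day: day 1: 21, day 2: 21, day 3: 3, day 4: 0, day 5: 0.
Peak is 21.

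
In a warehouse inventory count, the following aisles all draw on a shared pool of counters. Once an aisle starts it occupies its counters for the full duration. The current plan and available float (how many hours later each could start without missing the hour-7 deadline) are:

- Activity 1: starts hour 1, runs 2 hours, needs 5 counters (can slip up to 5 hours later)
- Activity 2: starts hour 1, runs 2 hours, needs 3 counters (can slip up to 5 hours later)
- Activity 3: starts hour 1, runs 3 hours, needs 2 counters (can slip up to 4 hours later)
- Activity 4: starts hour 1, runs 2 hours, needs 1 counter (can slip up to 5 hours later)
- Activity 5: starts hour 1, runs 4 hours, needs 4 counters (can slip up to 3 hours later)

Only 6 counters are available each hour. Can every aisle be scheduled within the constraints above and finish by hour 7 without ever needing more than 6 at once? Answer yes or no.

The minimum achievable peak is 7; 6 < 7, so no feasible schedule stays within the cap.

no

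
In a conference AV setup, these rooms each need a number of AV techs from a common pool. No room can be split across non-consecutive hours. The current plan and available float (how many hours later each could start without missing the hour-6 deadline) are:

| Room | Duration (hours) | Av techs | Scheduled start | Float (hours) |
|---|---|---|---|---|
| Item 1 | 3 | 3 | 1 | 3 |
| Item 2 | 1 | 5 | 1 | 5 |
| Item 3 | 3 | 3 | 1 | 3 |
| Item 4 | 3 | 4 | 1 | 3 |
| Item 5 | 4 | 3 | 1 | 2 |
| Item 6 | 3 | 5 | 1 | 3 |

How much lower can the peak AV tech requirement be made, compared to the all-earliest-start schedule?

11

Early-start peak: h1:23  h2:18  h3:18  h4:3  h5:0  h6:0 ⇒ 23.
Leveled (Item 1@1, Item 2@1, Item 3@1, Item 4@4, Item 5@2, Item 6@4): h1:11  h2:9  h3:9  h4:12  h5:12  h6:9 ⇒ 12.
Reduction 23 − 12 = 11.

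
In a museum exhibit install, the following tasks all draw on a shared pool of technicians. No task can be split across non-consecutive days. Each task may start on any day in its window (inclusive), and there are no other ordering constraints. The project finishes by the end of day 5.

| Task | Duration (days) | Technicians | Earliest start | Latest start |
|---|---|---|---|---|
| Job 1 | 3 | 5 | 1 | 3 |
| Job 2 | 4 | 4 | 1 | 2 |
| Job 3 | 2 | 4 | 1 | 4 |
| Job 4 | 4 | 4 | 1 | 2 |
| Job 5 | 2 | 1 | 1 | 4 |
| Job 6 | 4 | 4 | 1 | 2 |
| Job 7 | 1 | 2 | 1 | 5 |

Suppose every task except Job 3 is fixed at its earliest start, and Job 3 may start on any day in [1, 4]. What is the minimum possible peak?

20

Job 3@1: d1:24  d2:22  d3:17  d4:12  d5:0 → peak 24
Job 3@2: d1:20  d2:22  d3:21  d4:12  d5:0 → peak 22
Job 3@3: d1:20  d2:18  d3:21  d4:16  d5:0 → peak 21
Job 3@4: d1:20  d2:18  d3:17  d4:16  d5:4 → peak 20
Best is Job 3@4, peak 20.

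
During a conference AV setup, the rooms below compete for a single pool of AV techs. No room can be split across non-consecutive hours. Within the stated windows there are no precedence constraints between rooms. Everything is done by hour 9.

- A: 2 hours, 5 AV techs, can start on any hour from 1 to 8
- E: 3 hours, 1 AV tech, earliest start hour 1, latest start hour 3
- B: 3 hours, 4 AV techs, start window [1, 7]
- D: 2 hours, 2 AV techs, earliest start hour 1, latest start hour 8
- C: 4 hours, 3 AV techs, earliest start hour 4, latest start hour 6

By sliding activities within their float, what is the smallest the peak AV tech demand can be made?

5

Early-start (A@1, E@1, B@1, D@1, C@4) gives peak 12: h1:12  h2:12  h3:5  h4:3  h5:3  h6:3  h7:3  h8:0  h9:0.
Shift E→3, B→3, D→6, C→6.
Schedule A@1, E@3, B@3, D@6, C@6: h1:5  h2:5  h3:5  h4:5  h5:5  h6:5  h7:5  h8:3  h9:3 — peak 5.
Total AV tech-hours = 41 over 9 hours ⇒ peak ≥ ⌈41/9⌉ = 5, so 5 is optimal.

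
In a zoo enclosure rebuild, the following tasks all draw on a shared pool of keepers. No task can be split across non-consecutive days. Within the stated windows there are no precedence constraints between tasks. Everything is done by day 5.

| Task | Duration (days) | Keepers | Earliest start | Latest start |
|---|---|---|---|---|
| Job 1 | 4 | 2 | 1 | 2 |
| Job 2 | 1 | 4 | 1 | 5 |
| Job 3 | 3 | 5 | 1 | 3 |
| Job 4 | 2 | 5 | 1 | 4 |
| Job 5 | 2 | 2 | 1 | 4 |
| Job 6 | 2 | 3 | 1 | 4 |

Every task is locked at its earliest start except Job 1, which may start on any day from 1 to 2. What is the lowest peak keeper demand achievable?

Job 1@1: d1:21  d2:17  d3:7  d4:2  d5:0 → peak 21
Job 1@2: d1:19  d2:17  d3:7  d4:2  d5:2 → peak 19
Best is Job 1@2, peak 19.

19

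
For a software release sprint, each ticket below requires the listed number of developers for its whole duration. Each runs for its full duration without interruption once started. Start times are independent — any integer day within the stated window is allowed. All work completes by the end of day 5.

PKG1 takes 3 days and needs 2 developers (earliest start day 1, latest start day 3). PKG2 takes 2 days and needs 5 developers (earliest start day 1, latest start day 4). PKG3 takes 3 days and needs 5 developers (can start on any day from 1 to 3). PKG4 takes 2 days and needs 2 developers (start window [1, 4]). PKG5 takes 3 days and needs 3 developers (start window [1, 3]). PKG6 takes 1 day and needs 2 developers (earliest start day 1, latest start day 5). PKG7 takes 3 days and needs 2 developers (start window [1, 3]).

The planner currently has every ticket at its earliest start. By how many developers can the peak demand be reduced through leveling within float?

9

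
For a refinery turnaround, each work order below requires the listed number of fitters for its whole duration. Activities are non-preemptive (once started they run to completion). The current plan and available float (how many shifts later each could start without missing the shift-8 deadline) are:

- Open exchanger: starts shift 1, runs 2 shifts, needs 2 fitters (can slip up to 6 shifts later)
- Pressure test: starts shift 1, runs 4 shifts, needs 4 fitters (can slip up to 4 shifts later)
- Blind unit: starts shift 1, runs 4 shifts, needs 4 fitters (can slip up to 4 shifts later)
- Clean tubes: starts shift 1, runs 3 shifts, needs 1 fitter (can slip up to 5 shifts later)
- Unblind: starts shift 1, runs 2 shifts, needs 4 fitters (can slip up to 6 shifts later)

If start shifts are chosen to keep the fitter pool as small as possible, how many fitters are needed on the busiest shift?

8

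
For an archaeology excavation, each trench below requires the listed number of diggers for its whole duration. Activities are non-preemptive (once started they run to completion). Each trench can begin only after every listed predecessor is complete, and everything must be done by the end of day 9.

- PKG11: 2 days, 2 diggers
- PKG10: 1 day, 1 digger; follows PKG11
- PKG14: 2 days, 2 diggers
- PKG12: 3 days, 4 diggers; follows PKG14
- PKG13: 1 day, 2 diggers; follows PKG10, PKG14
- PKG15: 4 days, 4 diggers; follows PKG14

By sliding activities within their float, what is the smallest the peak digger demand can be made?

6

Early-start (PKG11@1, PKG10@3, PKG14@1, PKG12@3, PKG13@4, PKG15@3) gives peak 10: d1:4  d2:4  d3:9  d4:10  d5:8  d6:4  d7:0  d8:0  d9:0.
Shift PKG15→6.
Schedule PKG11@1, PKG10@3, PKG14@1, PKG12@3, PKG13@4, PKG15@6: d1:4  d2:4  d3:5  d4:6  d5:4  d6:4  d7:4  d8:4  d9:4 — peak 6.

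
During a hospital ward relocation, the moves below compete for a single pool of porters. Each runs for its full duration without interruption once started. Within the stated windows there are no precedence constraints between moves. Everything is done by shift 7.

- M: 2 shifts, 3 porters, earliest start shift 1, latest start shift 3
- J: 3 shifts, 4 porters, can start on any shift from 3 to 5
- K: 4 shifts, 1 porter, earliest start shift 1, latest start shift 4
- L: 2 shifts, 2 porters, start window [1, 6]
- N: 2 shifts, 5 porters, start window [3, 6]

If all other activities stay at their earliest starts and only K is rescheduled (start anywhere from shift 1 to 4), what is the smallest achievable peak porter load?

10

K@1: s1:6  s2:6  s3:10  s4:10  s5:4  s6:0  s7:0 → peak 10
K@2: s1:5  s2:6  s3:10  s4:10  s5:5  s6:0  s7:0 → peak 10
K@3: s1:5  s2:5  s3:10  s4:10  s5:5  s6:1  s7:0 → peak 10
K@4: s1:5  s2:5  s3:9  s4:10  s5:5  s6:1  s7:1 → peak 10
Best is K@1, peak 10.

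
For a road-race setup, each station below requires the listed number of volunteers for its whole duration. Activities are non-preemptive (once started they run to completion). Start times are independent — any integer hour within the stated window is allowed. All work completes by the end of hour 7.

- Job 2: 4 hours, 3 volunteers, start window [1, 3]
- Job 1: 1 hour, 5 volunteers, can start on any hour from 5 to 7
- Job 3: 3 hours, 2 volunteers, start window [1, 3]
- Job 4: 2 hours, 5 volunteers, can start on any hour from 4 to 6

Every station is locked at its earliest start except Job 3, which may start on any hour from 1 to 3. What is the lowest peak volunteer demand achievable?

Job 3@1: h1:5  h2:5  h3:5  h4:8  h5:10  h6:0  h7:0 → peak 10
Job 3@2: h1:3  h2:5  h3:5  h4:10  h5:10  h6:0  h7:0 → peak 10
Job 3@3: h1:3  h2:3  h3:5  h4:10  h5:12  h6:0  h7:0 → peak 12
Best is Job 3@1, peak 10.

10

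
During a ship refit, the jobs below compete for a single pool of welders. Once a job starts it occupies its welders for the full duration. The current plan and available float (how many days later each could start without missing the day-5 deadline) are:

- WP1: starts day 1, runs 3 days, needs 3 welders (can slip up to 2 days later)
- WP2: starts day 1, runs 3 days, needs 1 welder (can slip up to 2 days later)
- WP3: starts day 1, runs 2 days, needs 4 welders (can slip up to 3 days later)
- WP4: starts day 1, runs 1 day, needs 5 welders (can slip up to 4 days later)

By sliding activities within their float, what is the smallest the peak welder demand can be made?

7

Early-start (WP1@1, WP2@1, WP3@1, WP4@1) gives peak 13: d1:13  d2:8  d3:4  d4:0  d5:0.
Shift WP2→3, WP4→4.
Schedule WP1@1, WP2@3, WP3@1, WP4@4: d1:7  d2:7  d3:4  d4:6  d5:1 — peak 7.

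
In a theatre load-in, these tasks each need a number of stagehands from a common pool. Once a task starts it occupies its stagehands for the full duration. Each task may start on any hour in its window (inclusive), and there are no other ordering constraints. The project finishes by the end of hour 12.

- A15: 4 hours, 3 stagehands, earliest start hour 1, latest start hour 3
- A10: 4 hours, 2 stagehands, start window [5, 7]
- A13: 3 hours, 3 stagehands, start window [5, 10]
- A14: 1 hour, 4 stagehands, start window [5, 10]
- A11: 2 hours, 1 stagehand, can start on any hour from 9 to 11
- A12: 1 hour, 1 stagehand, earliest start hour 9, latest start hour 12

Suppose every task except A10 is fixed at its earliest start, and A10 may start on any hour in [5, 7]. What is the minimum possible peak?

A10@5: h1:3  h2:3  h3:3  h4:3  h5:9  h6:5  h7:5  h8:2  h9:2  h10:1  h11:0  h12:0 → peak 9
A10@6: h1:3  h2:3  h3:3  h4:3  h5:7  h6:5  h7:5  h8:2  h9:4  h10:1  h11:0  h12:0 → peak 7
A10@7: h1:3  h2:3  h3:3  h4:3  h5:7  h6:3  h7:5  h8:2  h9:4  h10:3  h11:0  h12:0 → peak 7
Best is A10@6, peak 7.

7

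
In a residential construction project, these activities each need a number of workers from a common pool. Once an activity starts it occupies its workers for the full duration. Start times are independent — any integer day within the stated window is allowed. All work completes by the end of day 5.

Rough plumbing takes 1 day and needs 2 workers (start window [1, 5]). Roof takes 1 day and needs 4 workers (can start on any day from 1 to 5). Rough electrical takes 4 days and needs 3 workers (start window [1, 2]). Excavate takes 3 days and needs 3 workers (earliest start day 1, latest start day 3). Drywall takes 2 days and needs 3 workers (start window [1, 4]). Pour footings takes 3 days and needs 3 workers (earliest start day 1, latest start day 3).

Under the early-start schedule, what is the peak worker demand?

18

Early-start schedule: Rough plumbing@1, Roof@1, Rough electrical@1, Excavate@1, Drywall@1, Pour footings@1.
Load per day: day 1: 18, day 2: 12, day 3: 9, day 4: 3, day 5: 0.
Peak is 18.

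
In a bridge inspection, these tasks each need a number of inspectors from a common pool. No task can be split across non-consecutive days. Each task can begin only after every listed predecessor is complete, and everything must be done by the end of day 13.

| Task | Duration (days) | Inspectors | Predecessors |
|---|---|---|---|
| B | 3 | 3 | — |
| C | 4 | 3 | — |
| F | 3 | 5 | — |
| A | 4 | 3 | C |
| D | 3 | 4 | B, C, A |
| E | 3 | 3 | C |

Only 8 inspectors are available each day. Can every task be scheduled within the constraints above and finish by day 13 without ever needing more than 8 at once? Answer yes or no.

Schedule B@1, C@1, F@4, A@5, D@9, E@7: d1:6  d2:6  d3:6  d4:8  d5:8  d6:8  d7:6  d8:6  d9:7  d10:4  d11:4  d12:0  d13:0 — peak 8 ≤ 8.

yes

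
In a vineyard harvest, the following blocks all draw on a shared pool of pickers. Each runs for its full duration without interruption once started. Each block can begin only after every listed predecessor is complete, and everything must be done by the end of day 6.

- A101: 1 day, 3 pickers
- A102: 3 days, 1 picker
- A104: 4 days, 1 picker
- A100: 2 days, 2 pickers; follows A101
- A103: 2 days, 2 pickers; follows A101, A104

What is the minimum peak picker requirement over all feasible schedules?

4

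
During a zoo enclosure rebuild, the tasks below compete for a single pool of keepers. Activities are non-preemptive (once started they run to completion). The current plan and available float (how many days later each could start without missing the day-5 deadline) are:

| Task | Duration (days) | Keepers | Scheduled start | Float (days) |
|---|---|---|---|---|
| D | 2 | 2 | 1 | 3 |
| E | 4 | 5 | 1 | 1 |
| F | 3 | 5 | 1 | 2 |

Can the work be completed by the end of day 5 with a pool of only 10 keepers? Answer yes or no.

yes

Schedule D@1, E@1, F@3: d1:7  d2:7  d3:10  d4:10  d5:5 — peak 10 ≤ 10.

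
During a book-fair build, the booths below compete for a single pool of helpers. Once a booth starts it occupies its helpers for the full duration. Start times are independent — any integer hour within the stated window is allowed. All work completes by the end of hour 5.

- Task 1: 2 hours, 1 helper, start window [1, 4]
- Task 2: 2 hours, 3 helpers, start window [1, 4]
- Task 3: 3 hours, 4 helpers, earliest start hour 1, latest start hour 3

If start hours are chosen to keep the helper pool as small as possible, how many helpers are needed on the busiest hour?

Early-start (Task 1@1, Task 2@1, Task 3@1) gives peak 8: h1:8  h2:8  h3:4  h4:0  h5:0.
Shift Task 3→3.
Schedule Task 1@1, Task 2@1, Task 3@3: h1:4  h2:4  h3:4  h4:4  h5:4 — peak 4.
Total helper-hours = 20 over 5 hours ⇒ peak ≥ ⌈20/5⌉ = 4, so 4 is optimal.

4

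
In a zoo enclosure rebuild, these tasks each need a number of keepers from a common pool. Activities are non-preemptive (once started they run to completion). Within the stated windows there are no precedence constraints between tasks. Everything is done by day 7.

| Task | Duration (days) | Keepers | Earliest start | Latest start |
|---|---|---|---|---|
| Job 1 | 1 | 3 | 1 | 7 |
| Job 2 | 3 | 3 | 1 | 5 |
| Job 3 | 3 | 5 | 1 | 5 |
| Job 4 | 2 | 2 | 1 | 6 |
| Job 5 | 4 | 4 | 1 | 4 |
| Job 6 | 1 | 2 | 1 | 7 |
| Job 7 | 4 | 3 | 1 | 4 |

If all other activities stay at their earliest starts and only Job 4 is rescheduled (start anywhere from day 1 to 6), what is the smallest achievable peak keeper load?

Job 4@1: d1:22  d2:17  d3:15  d4:7  d5:0  d6:0  d7:0 → peak 22
Job 4@2: d1:20  d2:17  d3:17  d4:7  d5:0  d6:0  d7:0 → peak 20
Job 4@3: d1:20  d2:15  d3:17  d4:9  d5:0  d6:0  d7:0 → peak 20
Job 4@4: d1:20  d2:15  d3:15  d4:9  d5:2  d6:0  d7:0 → peak 20
Job 4@5: d1:20  d2:15  d3:15  d4:7  d5:2  d6:2  d7:0 → peak 20
Job 4@6: d1:20  d2:15  d3:15  d4:7  d5:0  d6:2  d7:2 → peak 20
Best is Job 4@2, peak 20.

20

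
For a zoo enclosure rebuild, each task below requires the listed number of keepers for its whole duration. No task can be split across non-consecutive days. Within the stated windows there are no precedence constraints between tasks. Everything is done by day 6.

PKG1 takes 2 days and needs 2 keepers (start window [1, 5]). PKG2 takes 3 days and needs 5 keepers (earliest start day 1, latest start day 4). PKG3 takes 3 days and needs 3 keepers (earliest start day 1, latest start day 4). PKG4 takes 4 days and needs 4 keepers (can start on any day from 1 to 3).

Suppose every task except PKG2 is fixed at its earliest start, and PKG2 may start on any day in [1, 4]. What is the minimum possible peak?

9

PKG2@1: d1:14  d2:14  d3:12  d4:4  d5:0  d6:0 → peak 14
PKG2@2: d1:9  d2:14  d3:12  d4:9  d5:0  d6:0 → peak 14
PKG2@3: d1:9  d2:9  d3:12  d4:9  d5:5  d6:0 → peak 12
PKG2@4: d1:9  d2:9  d3:7  d4:9  d5:5  d6:5 → peak 9
Best is PKG2@4, peak 9.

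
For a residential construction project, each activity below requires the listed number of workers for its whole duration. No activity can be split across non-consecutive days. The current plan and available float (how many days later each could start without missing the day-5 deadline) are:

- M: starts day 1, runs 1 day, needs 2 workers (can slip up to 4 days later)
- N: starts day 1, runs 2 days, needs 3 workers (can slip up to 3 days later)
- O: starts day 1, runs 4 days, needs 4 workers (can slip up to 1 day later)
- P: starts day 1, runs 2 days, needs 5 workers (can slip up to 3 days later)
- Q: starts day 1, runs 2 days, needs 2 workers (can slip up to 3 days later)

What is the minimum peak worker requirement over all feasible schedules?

Early-start (M@1, N@1, O@1, P@1, Q@1) gives peak 16: d1:16  d2:14  d3:4  d4:4  d5:0.
Shift P→4, Q→2.
Schedule M@1, N@1, O@1, P@4, Q@2: d1:9  d2:9  d3:6  d4:9  d5:5 — peak 9.

9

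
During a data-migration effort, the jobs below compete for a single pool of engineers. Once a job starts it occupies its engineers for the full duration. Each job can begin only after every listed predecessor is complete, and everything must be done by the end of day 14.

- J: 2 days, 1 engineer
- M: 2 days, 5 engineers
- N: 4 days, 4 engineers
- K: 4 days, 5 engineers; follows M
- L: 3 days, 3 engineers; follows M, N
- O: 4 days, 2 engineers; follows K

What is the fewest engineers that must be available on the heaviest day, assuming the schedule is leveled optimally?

5

Early-start (J@1, M@1, N@1, K@3, L@5, O@7) gives peak 10: d1:10  d2:10  d3:9  d4:9  d5:8  d6:8  d7:5  d8:2  d9:2  d10:2  d11:0  d12:0  d13:0  d14:0.
Shift M→5, K→7, L→11, O→11.
Schedule J@1, M@5, N@1, K@7, L@11, O@11: d1:5  d2:5  d3:4  d4:4  d5:5  d6:5  d7:5  d8:5  d9:5  d10:5  d11:5  d12:5  d13:5  d14:2 — peak 5.
Total engineer-days = 65 over 14 days ⇒ peak ≥ ⌈65/14⌉ = 5, so 5 is optimal.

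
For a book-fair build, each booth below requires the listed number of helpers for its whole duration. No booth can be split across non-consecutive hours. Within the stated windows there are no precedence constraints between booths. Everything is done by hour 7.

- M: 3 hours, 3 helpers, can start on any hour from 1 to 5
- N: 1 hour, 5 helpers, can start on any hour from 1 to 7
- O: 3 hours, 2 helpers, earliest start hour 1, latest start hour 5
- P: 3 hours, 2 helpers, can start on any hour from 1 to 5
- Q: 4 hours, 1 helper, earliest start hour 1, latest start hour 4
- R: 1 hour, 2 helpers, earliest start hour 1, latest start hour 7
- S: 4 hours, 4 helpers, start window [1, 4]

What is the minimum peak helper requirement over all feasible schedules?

Early-start (M@1, N@1, O@1, P@1, Q@1, R@1, S@1) gives peak 19: h1:19  h2:12  h3:12  h4:5  h5:0  h6:0  h7:0.
Shift O→2, P→5, Q→2, R→2, S→4.
Schedule M@1, N@1, O@2, P@5, Q@2, R@2, S@4: h1:8  h2:8  h3:6  h4:7  h5:7  h6:6  h7:6 — peak 8.

8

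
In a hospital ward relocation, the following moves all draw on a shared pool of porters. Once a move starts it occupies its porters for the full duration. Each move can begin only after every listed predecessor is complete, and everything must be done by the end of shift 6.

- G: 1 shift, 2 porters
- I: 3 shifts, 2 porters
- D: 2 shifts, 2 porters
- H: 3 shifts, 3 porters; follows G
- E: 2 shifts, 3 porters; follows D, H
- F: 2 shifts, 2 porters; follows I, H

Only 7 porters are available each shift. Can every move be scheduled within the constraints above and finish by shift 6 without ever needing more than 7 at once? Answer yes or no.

yes

Schedule G@1, I@1, D@1, H@2, E@5, F@5: s1:6  s2:7  s3:5  s4:3  s5:5  s6:5 — peak 7 ≤ 7.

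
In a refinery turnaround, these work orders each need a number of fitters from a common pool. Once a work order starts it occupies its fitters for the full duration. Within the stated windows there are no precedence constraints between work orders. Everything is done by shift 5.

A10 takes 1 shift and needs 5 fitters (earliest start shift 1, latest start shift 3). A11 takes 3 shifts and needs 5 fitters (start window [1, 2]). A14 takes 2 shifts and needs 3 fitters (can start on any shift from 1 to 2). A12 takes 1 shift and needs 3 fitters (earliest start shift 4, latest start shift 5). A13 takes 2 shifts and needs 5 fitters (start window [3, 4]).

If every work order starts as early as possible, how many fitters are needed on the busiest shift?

13

Early-start schedule: A10@1, A11@1, A14@1, A12@4, A13@3.
Load per shift: shift 1: 13, shift 2: 8, shift 3: 10, shift 4: 8, shift 5: 0.
Peak is 13.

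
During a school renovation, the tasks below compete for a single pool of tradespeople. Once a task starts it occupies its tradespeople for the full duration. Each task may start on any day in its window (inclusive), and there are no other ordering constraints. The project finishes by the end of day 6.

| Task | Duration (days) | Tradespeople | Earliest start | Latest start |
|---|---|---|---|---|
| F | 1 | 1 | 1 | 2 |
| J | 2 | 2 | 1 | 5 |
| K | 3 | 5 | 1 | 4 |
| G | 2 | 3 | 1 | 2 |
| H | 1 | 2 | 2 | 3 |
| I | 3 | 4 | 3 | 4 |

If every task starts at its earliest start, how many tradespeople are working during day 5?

4

At early start, day 5 has: I.
Demand: 4 = 4.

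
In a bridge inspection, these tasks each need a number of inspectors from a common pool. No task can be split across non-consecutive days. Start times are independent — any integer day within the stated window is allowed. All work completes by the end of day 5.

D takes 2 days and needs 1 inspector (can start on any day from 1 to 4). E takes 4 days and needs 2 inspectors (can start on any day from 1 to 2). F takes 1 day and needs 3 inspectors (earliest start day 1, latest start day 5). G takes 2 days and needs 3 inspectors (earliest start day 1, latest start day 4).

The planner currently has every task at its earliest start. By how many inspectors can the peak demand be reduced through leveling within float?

4

Early-start peak: d1:9  d2:6  d3:2  d4:2  d5:0 ⇒ 9.
Leveled (D@1, E@1, F@3, G@4): d1:3  d2:3  d3:5  d4:5  d5:3 ⇒ 5.
Reduction 9 − 5 = 4.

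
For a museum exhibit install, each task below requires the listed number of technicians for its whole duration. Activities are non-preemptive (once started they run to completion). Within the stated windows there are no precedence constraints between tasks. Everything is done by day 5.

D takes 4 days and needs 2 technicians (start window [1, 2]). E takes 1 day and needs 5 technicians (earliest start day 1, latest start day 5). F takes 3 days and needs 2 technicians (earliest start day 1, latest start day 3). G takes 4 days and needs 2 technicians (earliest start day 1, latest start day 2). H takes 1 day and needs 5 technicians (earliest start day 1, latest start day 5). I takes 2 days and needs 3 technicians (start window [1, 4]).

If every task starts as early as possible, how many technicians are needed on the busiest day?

Early-start schedule: D@1, E@1, F@1, G@1, H@1, I@1.
Load per day: day 1: 19, day 2: 9, day 3: 6, day 4: 4, day 5: 0.
Peak is 19.

19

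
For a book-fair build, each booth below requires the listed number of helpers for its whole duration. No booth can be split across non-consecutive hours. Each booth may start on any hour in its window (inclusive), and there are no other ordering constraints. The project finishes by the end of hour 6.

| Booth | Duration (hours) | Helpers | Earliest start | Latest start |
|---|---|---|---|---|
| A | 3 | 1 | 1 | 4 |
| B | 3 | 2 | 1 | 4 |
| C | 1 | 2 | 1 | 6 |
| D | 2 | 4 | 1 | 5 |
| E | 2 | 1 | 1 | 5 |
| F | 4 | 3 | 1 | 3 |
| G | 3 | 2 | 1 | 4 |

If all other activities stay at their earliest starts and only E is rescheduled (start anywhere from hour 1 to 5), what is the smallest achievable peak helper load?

E@1: h1:15  h2:13  h3:8  h4:3  h5:0  h6:0 → peak 15
E@2: h1:14  h2:13  h3:9  h4:3  h5:0  h6:0 → peak 14
E@3: h1:14  h2:12  h3:9  h4:4  h5:0  h6:0 → peak 14
E@4: h1:14  h2:12  h3:8  h4:4  h5:1  h6:0 → peak 14
E@5: h1:14  h2:12  h3:8  h4:3  h5:1  h6:1 → peak 14
Best is E@2, peak 14.

14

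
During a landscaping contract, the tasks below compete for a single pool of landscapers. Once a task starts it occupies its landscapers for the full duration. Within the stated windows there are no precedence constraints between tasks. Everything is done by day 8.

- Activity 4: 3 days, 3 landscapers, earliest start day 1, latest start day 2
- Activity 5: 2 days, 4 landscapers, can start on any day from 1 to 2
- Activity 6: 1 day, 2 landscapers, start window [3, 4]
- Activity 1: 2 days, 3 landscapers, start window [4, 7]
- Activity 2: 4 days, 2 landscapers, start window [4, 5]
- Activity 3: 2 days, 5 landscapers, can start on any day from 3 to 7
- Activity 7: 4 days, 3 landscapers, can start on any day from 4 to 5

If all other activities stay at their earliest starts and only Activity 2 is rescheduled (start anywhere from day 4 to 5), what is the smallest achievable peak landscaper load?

Activity 2@4: d1:7  d2:7  d3:10  d4:13  d5:8  d6:5  d7:5  d8:0 → peak 13
Activity 2@5: d1:7  d2:7  d3:10  d4:11  d5:8  d6:5  d7:5  d8:2 → peak 11
Best is Activity 2@5, peak 11.

11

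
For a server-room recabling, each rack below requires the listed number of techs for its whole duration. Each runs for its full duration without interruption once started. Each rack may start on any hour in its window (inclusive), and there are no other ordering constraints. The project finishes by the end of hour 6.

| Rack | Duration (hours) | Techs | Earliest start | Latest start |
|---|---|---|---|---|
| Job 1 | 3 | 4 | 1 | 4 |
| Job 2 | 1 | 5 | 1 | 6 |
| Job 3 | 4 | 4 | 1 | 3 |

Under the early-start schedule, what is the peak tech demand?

13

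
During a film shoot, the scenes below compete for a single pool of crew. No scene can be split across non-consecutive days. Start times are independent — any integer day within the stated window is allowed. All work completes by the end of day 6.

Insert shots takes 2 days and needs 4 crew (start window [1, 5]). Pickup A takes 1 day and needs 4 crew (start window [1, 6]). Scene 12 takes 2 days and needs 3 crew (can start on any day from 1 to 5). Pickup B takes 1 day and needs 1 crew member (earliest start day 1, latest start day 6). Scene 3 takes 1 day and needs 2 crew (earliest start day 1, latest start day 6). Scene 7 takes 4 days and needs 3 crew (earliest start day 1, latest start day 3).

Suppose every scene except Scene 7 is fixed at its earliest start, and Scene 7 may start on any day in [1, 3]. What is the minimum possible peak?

Scene 7@1: d1:17  d2:10  d3:3  d4:3  d5:0  d6:0 → peak 17
Scene 7@2: d1:14  d2:10  d3:3  d4:3  d5:3  d6:0 → peak 14
Scene 7@3: d1:14  d2:7  d3:3  d4:3  d5:3  d6:3 → peak 14
Best is Scene 7@2, peak 14.

14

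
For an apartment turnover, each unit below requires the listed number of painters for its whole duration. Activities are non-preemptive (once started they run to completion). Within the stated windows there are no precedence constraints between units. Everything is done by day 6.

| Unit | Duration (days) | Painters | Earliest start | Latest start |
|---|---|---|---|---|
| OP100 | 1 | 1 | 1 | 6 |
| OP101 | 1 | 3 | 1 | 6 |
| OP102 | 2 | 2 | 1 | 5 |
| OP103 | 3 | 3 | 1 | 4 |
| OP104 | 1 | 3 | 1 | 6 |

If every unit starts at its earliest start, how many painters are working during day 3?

3

At early start, day 3 has: OP103.
Demand: 3 = 3.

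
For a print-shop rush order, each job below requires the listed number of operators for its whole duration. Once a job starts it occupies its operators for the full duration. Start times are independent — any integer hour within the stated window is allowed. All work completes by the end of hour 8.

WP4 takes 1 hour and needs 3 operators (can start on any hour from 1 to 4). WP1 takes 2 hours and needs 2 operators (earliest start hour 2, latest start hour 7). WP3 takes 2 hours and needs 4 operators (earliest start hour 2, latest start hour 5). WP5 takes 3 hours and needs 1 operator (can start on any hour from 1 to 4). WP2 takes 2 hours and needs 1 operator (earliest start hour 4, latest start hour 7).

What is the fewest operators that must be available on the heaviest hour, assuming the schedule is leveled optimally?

4

Early-start (WP4@1, WP1@2, WP3@2, WP5@1, WP2@4) gives peak 7: h1:4  h2:7  h3:7  h4:1  h5:1  h6:0  h7:0  h8:0.
Shift WP3→4, WP2→6.
Schedule WP4@1, WP1@2, WP3@4, WP5@1, WP2@6: h1:4  h2:3  h3:3  h4:4  h5:4  h6:1  h7:1  h8:0 — peak 4.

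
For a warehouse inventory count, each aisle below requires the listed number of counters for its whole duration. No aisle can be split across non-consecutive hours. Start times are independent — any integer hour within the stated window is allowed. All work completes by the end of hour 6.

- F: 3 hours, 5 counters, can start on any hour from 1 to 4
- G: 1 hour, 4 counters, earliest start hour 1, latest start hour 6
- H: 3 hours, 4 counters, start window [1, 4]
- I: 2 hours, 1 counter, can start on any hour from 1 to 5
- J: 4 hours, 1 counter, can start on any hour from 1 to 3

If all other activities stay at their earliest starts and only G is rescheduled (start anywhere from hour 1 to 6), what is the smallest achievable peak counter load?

G@1: h1:15  h2:11  h3:10  h4:1  h5:0  h6:0 → peak 15
G@2: h1:11  h2:15  h3:10  h4:1  h5:0  h6:0 → peak 15
G@3: h1:11  h2:11  h3:14  h4:1  h5:0  h6:0 → peak 14
G@4: h1:11  h2:11  h3:10  h4:5  h5:0  h6:0 → peak 11
G@5: h1:11  h2:11  h3:10  h4:1  h5:4  h6:0 → peak 11
G@6: h1:11  h2:11  h3:10  h4:1  h5:0  h6:4 → peak 11
Best is G@4, peak 11.

11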